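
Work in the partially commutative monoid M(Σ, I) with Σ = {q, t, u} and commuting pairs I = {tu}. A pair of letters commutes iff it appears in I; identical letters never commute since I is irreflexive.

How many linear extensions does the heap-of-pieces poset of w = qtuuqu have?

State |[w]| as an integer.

0(q) covers ∅
1(t) covers 0:q
2(u) covers 0:q
3(u) covers 2:u
4(q) covers 1:t, 3:u
5(u) covers 4:q
floor of heap: 0:q
completions by unplaced set U, small U first (add the entries for U minus each lowest piece of U):
  |U|=1: {5}:1
  |U|=2: {4,5}:1
  |U|=3: {1,4,5}:1  {3,4,5}:1
  |U|=4: {1,3,4,5}:2  {2,3,4,5}:1
  start at 0(q): 3

3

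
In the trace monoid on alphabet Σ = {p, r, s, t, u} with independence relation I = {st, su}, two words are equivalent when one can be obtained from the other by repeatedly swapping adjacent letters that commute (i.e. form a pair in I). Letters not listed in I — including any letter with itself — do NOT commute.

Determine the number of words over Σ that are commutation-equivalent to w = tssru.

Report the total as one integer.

0(t) covers ∅
1(s) covers ∅
2(s) covers 1:s
3(r) covers 0:t, 2:s
4(u) covers 3:r
floor of heap: 0:t, 1:s
completions by unplaced set U, small U first (add the entries for U minus each lowest piece of U):
  |U|=1: {4}:1
  |U|=2: {3,4}:1
  |U|=3: {0,3,4}:1  {2,3,4}:1
  start at 0(t): 1
  start at 1(s): 2
sum over floor = 3

3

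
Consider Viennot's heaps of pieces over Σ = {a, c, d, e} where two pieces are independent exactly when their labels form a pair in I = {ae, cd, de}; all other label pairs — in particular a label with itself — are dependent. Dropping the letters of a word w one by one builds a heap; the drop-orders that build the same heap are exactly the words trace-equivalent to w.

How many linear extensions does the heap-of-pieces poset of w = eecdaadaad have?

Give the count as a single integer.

4

#0=e has no predecessor
#1=e depends on [0:e]
#2=c depends on [1:e]
#3=d has no predecessor
#4=a depends on [2:c, 3:d]
#5=a depends on [4:a]
#6=d depends on [5:a]
#7=a depends on [6:d]
#8=a depends on [7:a]
#9=d depends on [8:a]
sources: [0:e, 3:d]
N(rest) = Σ N(rest − s) over sources s of rest; N(one piece) = 1:
  size 1 → [9]=1
  size 2 → [8,9]=1
  size 3 → [7,8,9]=1
  size 4 → [6,7,8,9]=1
  size 5 → [5,6,7,8,9]=1
  size 6 → [4,5,6,7,8,9]=1
  size 7 → [2,4,5,6,7,8,9]=1  [3,4,5,6,7,8,9]=1
  size 8 → [1,2,4,5,6,7,8,9]=1  [2,3,4,5,6,7,8,9]=2
  first=0(e) contributes 3
  first=3(d) contributes 1
|[w]| = 4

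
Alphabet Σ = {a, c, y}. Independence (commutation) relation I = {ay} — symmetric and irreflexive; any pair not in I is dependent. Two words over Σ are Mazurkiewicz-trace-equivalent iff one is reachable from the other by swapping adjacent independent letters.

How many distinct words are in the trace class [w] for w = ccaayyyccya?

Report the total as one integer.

#0=c has no predecessor
#1=c depends on [0:c]
#2=a depends on [1:c]
#3=a depends on [2:a]
#4=y depends on [1:c]
#5=y depends on [4:y]
#6=y depends on [5:y]
#7=c depends on [3:a, 6:y]
#8=c depends on [7:c]
#9=y depends on [8:c]
#10=a depends on [8:c]
sources: [0:c]
N(rest) = Σ N(rest − s) over sources s of rest; N(one piece) = 1:
  size 1 → [9]=1  [10]=1
  size 2 → [9,10]=2
  size 3 → [8,9,10]=2
  size 4 → [7,8,9,10]=2
  size 5 → [3,7,8,9,10]=2  [6,7,8,9,10]=2
  size 6 → [2,3,7,8,9,10]=2  [3,6,7,8,9,10]=4  [5,6,7,8,9,10]=2
  size 7 → [2,3,6,7,8,9,10]=6  [3,5,6,7,8,9,10]=6  [4,5,6,7,8,9,10]=2
  size 8 → [2,3,5,6,7,8,9,10]=12  [3,4,5,6,7,8,9,10]=8
  size 9 → [2,3,4,5,6,7,8,9,10]=20
  first=0(c) contributes 20

20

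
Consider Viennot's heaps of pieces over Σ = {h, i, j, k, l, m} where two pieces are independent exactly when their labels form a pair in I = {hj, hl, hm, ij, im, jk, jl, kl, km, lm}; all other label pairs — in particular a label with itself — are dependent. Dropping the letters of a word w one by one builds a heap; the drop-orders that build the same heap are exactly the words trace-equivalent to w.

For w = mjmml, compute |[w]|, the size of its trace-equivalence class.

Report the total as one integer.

5

drop 0:m onto floor
drop 1:j onto {0:m}
drop 2:m onto {1:j}
drop 3:m onto {2:m}
drop 4:l onto floor
ground layer = {0:m, 4:l}
drop-orders for the pieces not yet dropped (sum over which currently-grounded one goes next):
  1 to go: {3} 1  {4} 1
  2 to go: {2,3} 1  {3,4} 2
  3 to go: {1,2,3} 1  {2,3,4} 3
  if 0:m drops first: 4 orders
  if 4:l drops first: 1 orders
heap linearizations: 5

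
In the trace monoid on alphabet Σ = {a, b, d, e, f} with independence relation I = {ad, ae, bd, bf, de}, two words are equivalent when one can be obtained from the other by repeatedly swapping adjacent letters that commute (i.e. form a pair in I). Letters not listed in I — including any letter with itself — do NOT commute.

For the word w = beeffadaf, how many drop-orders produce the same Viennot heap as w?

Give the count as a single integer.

piece 0:b — minimal
piece 1:e rests on {0:b}
piece 2:e rests on {1:e}
piece 3:f rests on {2:e}
piece 4:f rests on {3:f}
piece 5:a rests on {4:f}
piece 6:d rests on {4:f}
piece 7:a rests on {5:a}
piece 8:f rests on {6:d, 7:a}
minimal pieces: {0:b}
ways to finish when only these pieces remain (= sum over removing one remaining piece with nothing left below it):
  1 left: {8}→1
  2 left: {6,8}→1  {7,8}→1
  3 left: {5,7,8}→1  {6,7,8}→2
  4 left: {5,6,7,8}→3
  5 left: {4,5,6,7,8}→3
  6 left: {3,4,5,6,7,8}→3
  7 left: {2,3,4,5,6,7,8}→3
  placing 0:b first → 3 extensions

3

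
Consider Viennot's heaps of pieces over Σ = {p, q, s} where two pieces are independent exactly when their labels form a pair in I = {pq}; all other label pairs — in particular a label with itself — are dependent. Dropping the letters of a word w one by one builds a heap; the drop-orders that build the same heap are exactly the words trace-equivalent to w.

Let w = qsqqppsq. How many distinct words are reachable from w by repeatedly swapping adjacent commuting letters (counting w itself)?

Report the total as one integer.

piece 0:q — minimal
piece 1:s rests on {0:q}
piece 2:q rests on {1:s}
piece 3:q rests on {2:q}
piece 4:p rests on {1:s}
piece 5:p rests on {4:p}
piece 6:s rests on {3:q, 5:p}
piece 7:q rests on {6:s}
minimal pieces: {0:q}
ways to finish when only these pieces remain (= sum over removing one remaining piece with nothing left below it):
  1 left: {7}→1
  2 left: {6,7}→1
  3 left: {3,6,7}→1  {5,6,7}→1
  4 left: {2,3,6,7}→1  {3,5,6,7}→2  {4,5,6,7}→1
  5 left: {2,3,5,6,7}→3  {3,4,5,6,7}→3
  6 left: {2,3,4,5,6,7}→6
  placing 0:q first → 6 extensions

6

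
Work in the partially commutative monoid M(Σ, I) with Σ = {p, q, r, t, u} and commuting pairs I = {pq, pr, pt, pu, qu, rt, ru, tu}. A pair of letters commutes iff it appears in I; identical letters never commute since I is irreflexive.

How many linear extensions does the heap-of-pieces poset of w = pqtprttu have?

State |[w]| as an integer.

drop 0:p onto floor
drop 1:q onto floor
drop 2:t onto {1:q}
drop 3:p onto {0:p}
drop 4:r onto {1:q}
drop 5:t onto {2:t}
drop 6:t onto {5:t}
drop 7:u onto floor
ground layer = {0:p, 1:q, 7:u}
drop-orders for the pieces not yet dropped (sum over which currently-grounded one goes next):
  1 to go: {3} 1  {4} 1  {6} 1  {7} 1
  2 to go: {0,3} 1  {3,4} 2  {3,6} 2  {3,7} 2  {4,6} 2  {4,7} 2  {5,6} 1  {6,7} 2
  3 to go: {0,3,4} 3  {0,3,6} 3  {0,3,7} 3  {2,5,6} 1  {3,4,6} 6  {3,4,7} 6  {3,5,6} 3  {3,6,7} 6  {4,5,6} 3  {4,6,7} 6  {5,6,7} 3
  4 to go: {0,3,4,6} 12  {0,3,4,7} 12  {0,3,5,6} 6  {0,3,6,7} 12  {2,3,5,6} 4  {2,4,5,6} 4  {2,5,6,7} 4  {3,4,5,6} 12  {3,4,6,7} 24  {3,5,6,7} 12  {4,5,6,7} 12
  5 to go: {0,2,3,5,6} 10  {0,3,4,5,6} 30  {0,3,4,6,7} 60  {0,3,5,6,7} 30  {1,2,4,5,6} 4  {2,3,4,5,6} 20  {2,3,5,6,7} 20  {2,4,5,6,7} 20  {3,4,5,6,7} 60
  6 to go: {0,2,3,4,5,6} 60  {0,2,3,5,6,7} 60  {0,3,4,5,6,7} 180  {1,2,3,4,5,6} 24  {1,2,4,5,6,7} 24  {2,3,4,5,6,7} 120
  if 0:p drops first: 168 orders
  if 1:q drops first: 420 orders
  if 7:u drops first: 84 orders
heap linearizations: 672

672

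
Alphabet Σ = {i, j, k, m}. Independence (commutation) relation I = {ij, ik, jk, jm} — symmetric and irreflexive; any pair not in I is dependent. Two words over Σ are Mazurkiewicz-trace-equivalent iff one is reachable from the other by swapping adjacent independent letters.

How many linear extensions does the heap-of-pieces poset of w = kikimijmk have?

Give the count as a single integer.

#0=k has no predecessor
#1=i has no predecessor
#2=k depends on [0:k]
#3=i depends on [1:i]
#4=m depends on [2:k, 3:i]
#5=i depends on [4:m]
#6=j has no predecessor
#7=m depends on [5:i]
#8=k depends on [7:m]
sources: [0:k, 1:i, 6:j]
N(rest) = Σ N(rest − s) over sources s of rest; N(one piece) = 1:
  size 1 → [6]=1  [8]=1
  size 2 → [6,8]=2  [7,8]=1
  size 3 → [5,7,8]=1  [6,7,8]=3
  size 4 → [4,5,7,8]=1  [5,6,7,8]=4
  size 5 → [2,4,5,7,8]=1  [3,4,5,7,8]=1  [4,5,6,7,8]=5
  size 6 → [0,2,4,5,7,8]=1  [1,3,4,5,7,8]=1  [2,3,4,5,7,8]=2  [2,4,5,6,7,8]=6  [3,4,5,6,7,8]=6
  size 7 → [0,2,3,4,5,7,8]=3  [0,2,4,5,6,7,8]=7  [1,2,3,4,5,7,8]=3  [1,3,4,5,6,7,8]=7  [2,3,4,5,6,7,8]=14
  first=0(k) contributes 24
  first=1(i) contributes 24
  first=6(j) contributes 6
|[w]| = 54

54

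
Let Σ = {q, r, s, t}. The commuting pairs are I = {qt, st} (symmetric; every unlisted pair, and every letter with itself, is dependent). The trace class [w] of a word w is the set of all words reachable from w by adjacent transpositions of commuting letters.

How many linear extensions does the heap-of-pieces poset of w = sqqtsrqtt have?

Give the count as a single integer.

drop 0:s onto floor
drop 1:q onto {0:s}
drop 2:q onto {1:q}
drop 3:t onto floor
drop 4:s onto {2:q}
drop 5:r onto {3:t, 4:s}
drop 6:q onto {5:r}
drop 7:t onto {5:r}
drop 8:t onto {7:t}
ground layer = {0:s, 3:t}
drop-orders for the pieces not yet dropped (sum over which currently-grounded one goes next):
  1 to go: {6} 1  {8} 1
  2 to go: {6,8} 2  {7,8} 1
  3 to go: {6,7,8} 3
  4 to go: {5,6,7,8} 3
  5 to go: {3,5,6,7,8} 3  {4,5,6,7,8} 3
  6 to go: {2,4,5,6,7,8} 3  {3,4,5,6,7,8} 6
  7 to go: {1,2,4,5,6,7,8} 3  {2,3,4,5,6,7,8} 9
  if 0:s drops first: 12 orders
  if 3:t drops first: 3 orders
heap linearizations: 15

15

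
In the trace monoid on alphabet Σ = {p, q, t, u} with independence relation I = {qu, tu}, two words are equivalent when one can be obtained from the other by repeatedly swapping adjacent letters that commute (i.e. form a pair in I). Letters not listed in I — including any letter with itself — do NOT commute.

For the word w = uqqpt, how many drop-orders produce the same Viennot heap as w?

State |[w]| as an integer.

3

0(u) covers ∅
1(q) covers ∅
2(q) covers 1:q
3(p) covers 0:u, 2:q
4(t) covers 3:p
floor of heap: 0:u, 1:q
completions by unplaced set U, small U first (add the entries for U minus each lowest piece of U):
  |U|=1: {4}:1
  |U|=2: {3,4}:1
  |U|=3: {0,3,4}:1  {2,3,4}:1
  start at 0(u): 1
  start at 1(q): 2
sum over floor = 3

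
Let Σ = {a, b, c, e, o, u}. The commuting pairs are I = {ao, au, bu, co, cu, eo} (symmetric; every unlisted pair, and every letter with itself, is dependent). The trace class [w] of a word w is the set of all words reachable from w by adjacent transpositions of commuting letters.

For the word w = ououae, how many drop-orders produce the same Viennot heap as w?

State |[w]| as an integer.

5

piece 0:o — minimal
piece 1:u rests on {0:o}
piece 2:o rests on {1:u}
piece 3:u rests on {2:o}
piece 4:a — minimal
piece 5:e rests on {3:u, 4:a}
minimal pieces: {0:o, 4:a}
ways to finish when only these pieces remain (= sum over removing one remaining piece with nothing left below it):
  1 left: {5}→1
  2 left: {3,5}→1  {4,5}→1
  3 left: {2,3,5}→1  {3,4,5}→2
  4 left: {1,2,3,5}→1  {2,3,4,5}→3
  placing 0:o first → 4 extensions
  placing 4:a first → 1 extensions
total linear extensions = 5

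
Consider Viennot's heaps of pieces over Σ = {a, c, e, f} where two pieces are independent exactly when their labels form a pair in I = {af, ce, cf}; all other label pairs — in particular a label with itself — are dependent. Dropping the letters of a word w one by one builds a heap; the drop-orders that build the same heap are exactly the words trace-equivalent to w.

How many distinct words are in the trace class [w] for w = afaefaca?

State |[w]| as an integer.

12

drop 0:a onto floor
drop 1:f onto floor
drop 2:a onto {0:a}
drop 3:e onto {1:f, 2:a}
drop 4:f onto {3:e}
drop 5:a onto {3:e}
drop 6:c onto {5:a}
drop 7:a onto {6:c}
ground layer = {0:a, 1:f}
drop-orders for the pieces not yet dropped (sum over which currently-grounded one goes next):
  1 to go: {4} 1  {7} 1
  2 to go: {4,7} 2  {6,7} 1
  3 to go: {4,6,7} 3  {5,6,7} 1
  4 to go: {4,5,6,7} 4
  5 to go: {3,4,5,6,7} 4
  6 to go: {1,3,4,5,6,7} 4  {2,3,4,5,6,7} 4
  if 0:a drops first: 8 orders
  if 1:f drops first: 4 orders
heap linearizations: 12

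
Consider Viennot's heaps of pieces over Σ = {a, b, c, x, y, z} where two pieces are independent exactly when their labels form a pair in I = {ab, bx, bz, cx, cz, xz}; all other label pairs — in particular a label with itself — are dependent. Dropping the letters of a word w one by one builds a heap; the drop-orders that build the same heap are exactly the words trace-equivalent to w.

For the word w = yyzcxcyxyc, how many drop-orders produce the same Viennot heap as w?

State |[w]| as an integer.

12

piece 0:y — minimal
piece 1:y rests on {0:y}
piece 2:z rests on {1:y}
piece 3:c rests on {1:y}
piece 4:x rests on {1:y}
piece 5:c rests on {3:c}
piece 6:y rests on {2:z, 4:x, 5:c}
piece 7:x rests on {6:y}
piece 8:y rests on {7:x}
piece 9:c rests on {8:y}
minimal pieces: {0:y}
ways to finish when only these pieces remain (= sum over removing one remaining piece with nothing left below it):
  1 left: {9}→1
  2 left: {8,9}→1
  3 left: {7,8,9}→1
  4 left: {6,7,8,9}→1
  5 left: {2,6,7,8,9}→1  {4,6,7,8,9}→1  {5,6,7,8,9}→1
  6 left: {2,4,6,7,8,9}→2  {2,5,6,7,8,9}→2  {3,5,6,7,8,9}→1  {4,5,6,7,8,9}→2
  7 left: {2,3,5,6,7,8,9}→3  {2,4,5,6,7,8,9}→6  {3,4,5,6,7,8,9}→3
  8 left: {2,3,4,5,6,7,8,9}→12
  placing 0:y first → 12 extensions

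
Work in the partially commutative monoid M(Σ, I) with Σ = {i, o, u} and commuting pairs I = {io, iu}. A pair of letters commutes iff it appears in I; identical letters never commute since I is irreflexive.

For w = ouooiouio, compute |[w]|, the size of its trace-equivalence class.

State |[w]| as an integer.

36

drop 0:o onto floor
drop 1:u onto {0:o}
drop 2:o onto {1:u}
drop 3:o onto {2:o}
drop 4:i onto floor
drop 5:o onto {3:o}
drop 6:u onto {5:o}
drop 7:i onto {4:i}
drop 8:o onto {6:u}
ground layer = {0:o, 4:i}
drop-orders for the pieces not yet dropped (sum over which currently-grounded one goes next):
  1 to go: {7} 1  {8} 1
  2 to go: {4,7} 1  {6,8} 1  {7,8} 2
  3 to go: {4,7,8} 3  {5,6,8} 1  {6,7,8} 3
  4 to go: {3,5,6,8} 1  {4,6,7,8} 6  {5,6,7,8} 4
  5 to go: {2,3,5,6,8} 1  {3,5,6,7,8} 5  {4,5,6,7,8} 10
  6 to go: {1,2,3,5,6,8} 1  {2,3,5,6,7,8} 6  {3,4,5,6,7,8} 15
  7 to go: {0,1,2,3,5,6,8} 1  {1,2,3,5,6,7,8} 7  {2,3,4,5,6,7,8} 21
  if 0:o drops first: 28 orders
  if 4:i drops first: 8 orders
heap linearizations: 36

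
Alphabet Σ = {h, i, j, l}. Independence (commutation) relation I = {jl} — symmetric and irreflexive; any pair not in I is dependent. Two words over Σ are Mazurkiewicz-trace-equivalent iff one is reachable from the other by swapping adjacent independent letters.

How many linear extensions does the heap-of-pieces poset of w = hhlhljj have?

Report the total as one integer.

0(h) covers ∅
1(h) covers 0:h
2(l) covers 1:h
3(h) covers 2:l
4(l) covers 3:h
5(j) covers 3:h
6(j) covers 5:j
floor of heap: 0:h
completions by unplaced set U, small U first (add the entries for U minus each lowest piece of U):
  |U|=1: {4}:1  {6}:1
  |U|=2: {4,6}:2  {5,6}:1
  |U|=3: {4,5,6}:3
  |U|=4: {3,4,5,6}:3
  |U|=5: {2,3,4,5,6}:3
  start at 0(h): 3

3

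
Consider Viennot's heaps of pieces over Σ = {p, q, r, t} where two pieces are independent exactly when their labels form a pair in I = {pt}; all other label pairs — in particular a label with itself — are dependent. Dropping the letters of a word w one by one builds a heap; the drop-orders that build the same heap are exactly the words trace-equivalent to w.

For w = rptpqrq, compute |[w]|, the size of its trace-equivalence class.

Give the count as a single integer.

drop 0:r onto floor
drop 1:p onto {0:r}
drop 2:t onto {0:r}
drop 3:p onto {1:p}
drop 4:q onto {2:t, 3:p}
drop 5:r onto {4:q}
drop 6:q onto {5:r}
ground layer = {0:r}
drop-orders for the pieces not yet dropped (sum over which currently-grounded one goes next):
  1 to go: {6} 1
  2 to go: {5,6} 1
  3 to go: {4,5,6} 1
  4 to go: {2,4,5,6} 1  {3,4,5,6} 1
  5 to go: {1,3,4,5,6} 1  {2,3,4,5,6} 2
  if 0:r drops first: 3 orders

3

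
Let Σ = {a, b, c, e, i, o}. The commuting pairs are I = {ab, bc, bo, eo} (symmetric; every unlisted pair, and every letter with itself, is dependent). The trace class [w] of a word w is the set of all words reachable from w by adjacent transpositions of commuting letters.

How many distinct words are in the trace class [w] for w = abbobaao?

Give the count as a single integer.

56

#0=a has no predecessor
#1=b has no predecessor
#2=b depends on [1:b]
#3=o depends on [0:a]
#4=b depends on [2:b]
#5=a depends on [3:o]
#6=a depends on [5:a]
#7=o depends on [6:a]
sources: [0:a, 1:b]
N(rest) = Σ N(rest − s) over sources s of rest; N(one piece) = 1:
  size 1 → [4]=1  [7]=1
  size 2 → [2,4]=1  [4,7]=2  [6,7]=1
  size 3 → [1,2,4]=1  [2,4,7]=3  [4,6,7]=3  [5,6,7]=1
  size 4 → [1,2,4,7]=4  [2,4,6,7]=6  [3,5,6,7]=1  [4,5,6,7]=4
  size 5 → [0,3,5,6,7]=1  [1,2,4,6,7]=10  [2,4,5,6,7]=10  [3,4,5,6,7]=5
  size 6 → [0,3,4,5,6,7]=6  [1,2,4,5,6,7]=20  [2,3,4,5,6,7]=15
  first=0(a) contributes 35
  first=1(b) contributes 21
|[w]| = 56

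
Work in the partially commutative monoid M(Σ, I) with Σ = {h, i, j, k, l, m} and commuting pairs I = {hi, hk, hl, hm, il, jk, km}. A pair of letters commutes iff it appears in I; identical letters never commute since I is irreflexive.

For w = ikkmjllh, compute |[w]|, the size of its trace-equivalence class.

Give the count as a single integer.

0(i) covers ∅
1(k) covers 0:i
2(k) covers 1:k
3(m) covers 0:i
4(j) covers 3:m
5(l) covers 2:k, 4:j
6(l) covers 5:l
7(h) covers 4:j
floor of heap: 0:i
completions by unplaced set U, small U first (add the entries for U minus each lowest piece of U):
  |U|=1: {6}:1  {7}:1
  |U|=2: {5,6}:1  {6,7}:2
  |U|=3: {2,5,6}:1  {5,6,7}:3
  |U|=4: {1,2,5,6}:1  {2,5,6,7}:4  {4,5,6,7}:3
  |U|=5: {1,2,5,6,7}:5  {2,4,5,6,7}:7  {3,4,5,6,7}:3
  |U|=6: {1,2,4,5,6,7}:12  {2,3,4,5,6,7}:10
  start at 0(i): 22

22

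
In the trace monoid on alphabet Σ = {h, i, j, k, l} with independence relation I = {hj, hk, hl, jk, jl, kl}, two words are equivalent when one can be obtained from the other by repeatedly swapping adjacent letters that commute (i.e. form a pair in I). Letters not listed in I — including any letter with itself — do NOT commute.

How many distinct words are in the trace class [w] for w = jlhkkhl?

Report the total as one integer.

drop 0:j onto floor
drop 1:l onto floor
drop 2:h onto floor
drop 3:k onto floor
drop 4:k onto {3:k}
drop 5:h onto {2:h}
drop 6:l onto {1:l}
ground layer = {0:j, 1:l, 2:h, 3:k}
drop-orders for the pieces not yet dropped (sum over which currently-grounded one goes next):
  1 to go: {0} 1  {4} 1  {5} 1  {6} 1
  2 to go: {0,4} 2  {0,5} 2  {0,6} 2  {1,6} 1  {2,5} 1  {3,4} 1  {4,5} 2  {4,6} 2  {5,6} 2
  3 to go: {0,1,6} 3  {0,2,5} 3  {0,3,4} 3  {0,4,5} 6  {0,4,6} 6  {0,5,6} 6  {1,4,6} 3  {1,5,6} 3  {2,4,5} 3  {2,5,6} 3  {3,4,5} 3  {3,4,6} 3  {4,5,6} 6
  4 to go: {0,1,4,6} 12  {0,1,5,6} 12  {0,2,4,5} 12  {0,2,5,6} 12  {0,3,4,5} 12  {0,3,4,6} 12  {0,4,5,6} 24  {1,2,5,6} 6  {1,3,4,6} 6  {1,4,5,6} 12  {2,3,4,5} 6  {2,4,5,6} 12  {3,4,5,6} 12
  5 to go: {0,1,2,5,6} 30  {0,1,3,4,6} 30  {0,1,4,5,6} 60  {0,2,3,4,5} 30  {0,2,4,5,6} 60  {0,3,4,5,6} 60  {1,2,4,5,6} 30  {1,3,4,5,6} 30  {2,3,4,5,6} 30
  if 0:j drops first: 90 orders
  if 1:l drops first: 180 orders
  if 2:h drops first: 180 orders
  if 3:k drops first: 180 orders
heap linearizations: 630

630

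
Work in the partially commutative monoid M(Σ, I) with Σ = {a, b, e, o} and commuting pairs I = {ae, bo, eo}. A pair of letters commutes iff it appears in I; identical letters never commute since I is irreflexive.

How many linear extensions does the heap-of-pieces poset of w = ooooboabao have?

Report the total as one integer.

0(o) covers ∅
1(o) covers 0:o
2(o) covers 1:o
3(o) covers 2:o
4(b) covers ∅
5(o) covers 3:o
6(a) covers 4:b, 5:o
7(b) covers 6:a
8(a) covers 7:b
9(o) covers 8:a
floor of heap: 0:o, 4:b
completions by unplaced set U, small U first (add the entries for U minus each lowest piece of U):
  |U|=1: {9}:1
  |U|=2: {8,9}:1
  |U|=3: {7,8,9}:1
  |U|=4: {6,7,8,9}:1
  |U|=5: {4,6,7,8,9}:1  {5,6,7,8,9}:1
  |U|=6: {3,5,6,7,8,9}:1  {4,5,6,7,8,9}:2
  |U|=7: {2,3,5,6,7,8,9}:1  {3,4,5,6,7,8,9}:3
  |U|=8: {1,2,3,5,6,7,8,9}:1  {2,3,4,5,6,7,8,9}:4
  start at 0(o): 5
  start at 4(b): 1
sum over floor = 6

6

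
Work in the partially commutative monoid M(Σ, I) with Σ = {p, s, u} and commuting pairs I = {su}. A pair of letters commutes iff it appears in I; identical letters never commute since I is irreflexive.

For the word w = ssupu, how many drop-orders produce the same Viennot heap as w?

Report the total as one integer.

3

piece 0:s — minimal
piece 1:s rests on {0:s}
piece 2:u — minimal
piece 3:p rests on {1:s, 2:u}
piece 4:u rests on {3:p}
minimal pieces: {0:s, 2:u}
ways to finish when only these pieces remain (= sum over removing one remaining piece with nothing left below it):
  1 left: {4}→1
  2 left: {3,4}→1
  3 left: {1,3,4}→1  {2,3,4}→1
  placing 0:s first → 2 extensions
  placing 2:u first → 1 extensions
total linear extensions = 3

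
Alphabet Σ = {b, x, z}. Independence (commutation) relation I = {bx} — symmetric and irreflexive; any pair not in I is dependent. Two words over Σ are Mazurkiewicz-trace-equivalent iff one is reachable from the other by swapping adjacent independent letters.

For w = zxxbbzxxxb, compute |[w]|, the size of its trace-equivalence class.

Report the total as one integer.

24

0(z) covers ∅
1(x) covers 0:z
2(x) covers 1:x
3(b) covers 0:z
4(b) covers 3:b
5(z) covers 2:x, 4:b
6(x) covers 5:z
7(x) covers 6:x
8(x) covers 7:x
9(b) covers 5:z
floor of heap: 0:z
completions by unplaced set U, small U first (add the entries for U minus each lowest piece of U):
  |U|=1: {8}:1  {9}:1
  |U|=2: {7,8}:1  {8,9}:2
  |U|=3: {6,7,8}:1  {7,8,9}:3
  |U|=4: {6,7,8,9}:4
  |U|=5: {5,6,7,8,9}:4
  |U|=6: {2,5,6,7,8,9}:4  {4,5,6,7,8,9}:4
  |U|=7: {1,2,5,6,7,8,9}:4  {2,4,5,6,7,8,9}:8  {3,4,5,6,7,8,9}:4
  |U|=8: {1,2,4,5,6,7,8,9}:12  {2,3,4,5,6,7,8,9}:12
  start at 0(z): 24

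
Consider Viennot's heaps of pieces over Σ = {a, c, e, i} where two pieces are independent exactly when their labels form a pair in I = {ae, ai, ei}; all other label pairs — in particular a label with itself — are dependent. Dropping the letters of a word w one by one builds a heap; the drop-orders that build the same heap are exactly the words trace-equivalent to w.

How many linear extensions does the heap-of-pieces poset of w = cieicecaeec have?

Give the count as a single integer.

9

piece 0:c — minimal
piece 1:i rests on {0:c}
piece 2:e rests on {0:c}
piece 3:i rests on {1:i}
piece 4:c rests on {2:e, 3:i}
piece 5:e rests on {4:c}
piece 6:c rests on {5:e}
piece 7:a rests on {6:c}
piece 8:e rests on {6:c}
piece 9:e rests on {8:e}
piece 10:c rests on {7:a, 9:e}
minimal pieces: {0:c}
ways to finish when only these pieces remain (= sum over removing one remaining piece with nothing left below it):
  1 left: {10}→1
  2 left: {7,10}→1  {9,10}→1
  3 left: {7,9,10}→2  {8,9,10}→1
  4 left: {7,8,9,10}→3
  5 left: {6,7,8,9,10}→3
  6 left: {5,6,7,8,9,10}→3
  7 left: {4,5,6,7,8,9,10}→3
  8 left: {2,4,5,6,7,8,9,10}→3  {3,4,5,6,7,8,9,10}→3
  9 left: {1,3,4,5,6,7,8,9,10}→3  {2,3,4,5,6,7,8,9,10}→6
  placing 0:c first → 9 extensions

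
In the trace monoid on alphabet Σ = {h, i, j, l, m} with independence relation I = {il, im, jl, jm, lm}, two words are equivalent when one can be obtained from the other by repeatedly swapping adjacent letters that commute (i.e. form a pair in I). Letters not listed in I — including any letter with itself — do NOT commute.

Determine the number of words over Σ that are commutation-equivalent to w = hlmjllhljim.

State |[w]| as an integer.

piece 0:h — minimal
piece 1:l rests on {0:h}
piece 2:m rests on {0:h}
piece 3:j rests on {0:h}
piece 4:l rests on {1:l}
piece 5:l rests on {4:l}
piece 6:h rests on {2:m, 3:j, 5:l}
piece 7:l rests on {6:h}
piece 8:j rests on {6:h}
piece 9:i rests on {8:j}
piece 10:m rests on {6:h}
minimal pieces: {0:h}
ways to finish when only these pieces remain (= sum over removing one remaining piece with nothing left below it):
  1 left: {7}→1  {9}→1  {10}→1
  2 left: {7,9}→2  {7,10}→2  {8,9}→1  {9,10}→2
  3 left: {7,8,9}→3  {7,9,10}→6  {8,9,10}→3
  4 left: {7,8,9,10}→12
  5 left: {6,7,8,9,10}→12
  6 left: {2,6,7,8,9,10}→12  {3,6,7,8,9,10}→12  {5,6,7,8,9,10}→12
  7 left: {2,3,6,7,8,9,10}→24  {2,5,6,7,8,9,10}→24  {3,5,6,7,8,9,10}→24  {4,5,6,7,8,9,10}→12
  8 left: {1,4,5,6,7,8,9,10}→12  {2,3,5,6,7,8,9,10}→72  {2,4,5,6,7,8,9,10}→36  {3,4,5,6,7,8,9,10}→36
  9 left: {1,2,4,5,6,7,8,9,10}→48  {1,3,4,5,6,7,8,9,10}→48  {2,3,4,5,6,7,8,9,10}→144
  placing 0:h first → 240 extensions

240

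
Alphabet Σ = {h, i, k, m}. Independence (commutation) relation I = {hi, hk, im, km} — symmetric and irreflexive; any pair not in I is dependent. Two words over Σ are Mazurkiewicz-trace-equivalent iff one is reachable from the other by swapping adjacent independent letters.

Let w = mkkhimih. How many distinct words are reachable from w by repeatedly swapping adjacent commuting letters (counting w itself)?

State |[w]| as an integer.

70

#0=m has no predecessor
#1=k has no predecessor
#2=k depends on [1:k]
#3=h depends on [0:m]
#4=i depends on [2:k]
#5=m depends on [3:h]
#6=i depends on [4:i]
#7=h depends on [5:m]
sources: [0:m, 1:k]
N(rest) = Σ N(rest − s) over sources s of rest; N(one piece) = 1:
  size 1 → [6]=1  [7]=1
  size 2 → [4,6]=1  [5,7]=1  [6,7]=2
  size 3 → [2,4,6]=1  [3,5,7]=1  [4,6,7]=3  [5,6,7]=3
  size 4 → [0,3,5,7]=1  [1,2,4,6]=1  [2,4,6,7]=4  [3,5,6,7]=4  [4,5,6,7]=6
  size 5 → [0,3,5,6,7]=5  [1,2,4,6,7]=5  [2,4,5,6,7]=10  [3,4,5,6,7]=10
  size 6 → [0,3,4,5,6,7]=15  [1,2,4,5,6,7]=15  [2,3,4,5,6,7]=20
  first=0(m) contributes 35
  first=1(k) contributes 35
|[w]| = 70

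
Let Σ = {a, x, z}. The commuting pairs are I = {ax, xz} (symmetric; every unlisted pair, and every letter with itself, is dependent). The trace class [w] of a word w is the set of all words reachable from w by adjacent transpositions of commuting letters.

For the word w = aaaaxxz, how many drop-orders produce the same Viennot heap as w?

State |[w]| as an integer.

21

#0=a has no predecessor
#1=a depends on [0:a]
#2=a depends on [1:a]
#3=a depends on [2:a]
#4=x has no predecessor
#5=x depends on [4:x]
#6=z depends on [3:a]
sources: [0:a, 4:x]
N(rest) = Σ N(rest − s) over sources s of rest; N(one piece) = 1:
  size 1 → [5]=1  [6]=1
  size 2 → [3,6]=1  [4,5]=1  [5,6]=2
  size 3 → [2,3,6]=1  [3,5,6]=3  [4,5,6]=3
  size 4 → [1,2,3,6]=1  [2,3,5,6]=4  [3,4,5,6]=6
  size 5 → [0,1,2,3,6]=1  [1,2,3,5,6]=5  [2,3,4,5,6]=10
  first=0(a) contributes 15
  first=4(x) contributes 6
|[w]| = 21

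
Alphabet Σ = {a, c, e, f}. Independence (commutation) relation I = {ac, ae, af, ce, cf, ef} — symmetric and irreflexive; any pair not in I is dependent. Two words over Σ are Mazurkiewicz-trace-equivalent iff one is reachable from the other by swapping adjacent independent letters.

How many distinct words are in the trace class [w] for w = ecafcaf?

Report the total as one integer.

piece 0:e — minimal
piece 1:c — minimal
piece 2:a — minimal
piece 3:f — minimal
piece 4:c rests on {1:c}
piece 5:a rests on {2:a}
piece 6:f rests on {3:f}
minimal pieces: {0:e, 1:c, 2:a, 3:f}
ways to finish when only these pieces remain (= sum over removing one remaining piece with nothing left below it):
  1 left: {0}→1  {4}→1  {5}→1  {6}→1
  2 left: {0,4}→2  {0,5}→2  {0,6}→2  {1,4}→1  {2,5}→1  {3,6}→1  {4,5}→2  {4,6}→2  {5,6}→2
  3 left: {0,1,4}→3  {0,2,5}→3  {0,3,6}→3  {0,4,5}→6  {0,4,6}→6  {0,5,6}→6  {1,4,5}→3  {1,4,6}→3  {2,4,5}→3  {2,5,6}→3  {3,4,6}→3  {3,5,6}→3  {4,5,6}→6
  4 left: {0,1,4,5}→12  {0,1,4,6}→12  {0,2,4,5}→12  {0,2,5,6}→12  {0,3,4,6}→12  {0,3,5,6}→12  {0,4,5,6}→24  {1,2,4,5}→6  {1,3,4,6}→6  {1,4,5,6}→12  {2,3,5,6}→6  {2,4,5,6}→12  {3,4,5,6}→12
  5 left: {0,1,2,4,5}→30  {0,1,3,4,6}→30  {0,1,4,5,6}→60  {0,2,3,5,6}→30  {0,2,4,5,6}→60  {0,3,4,5,6}→60  {1,2,4,5,6}→30  {1,3,4,5,6}→30  {2,3,4,5,6}→30
  placing 0:e first → 90 extensions
  placing 1:c first → 180 extensions
  placing 2:a first → 180 extensions
  placing 3:f first → 180 extensions
total linear extensions = 630

630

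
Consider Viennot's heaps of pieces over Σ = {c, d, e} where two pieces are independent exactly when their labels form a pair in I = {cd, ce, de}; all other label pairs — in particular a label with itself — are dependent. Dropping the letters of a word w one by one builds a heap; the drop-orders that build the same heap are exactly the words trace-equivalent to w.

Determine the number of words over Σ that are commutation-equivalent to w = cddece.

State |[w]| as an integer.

piece 0:c — minimal
piece 1:d — minimal
piece 2:d rests on {1:d}
piece 3:e — minimal
piece 4:c rests on {0:c}
piece 5:e rests on {3:e}
minimal pieces: {0:c, 1:d, 3:e}
ways to finish when only these pieces remain (= sum over removing one remaining piece with nothing left below it):
  1 left: {2}→1  {4}→1  {5}→1
  2 left: {0,4}→1  {1,2}→1  {2,4}→2  {2,5}→2  {3,5}→1  {4,5}→2
  3 left: {0,2,4}→3  {0,4,5}→3  {1,2,4}→3  {1,2,5}→3  {2,3,5}→3  {2,4,5}→6  {3,4,5}→3
  4 left: {0,1,2,4}→6  {0,2,4,5}→12  {0,3,4,5}→6  {1,2,3,5}→6  {1,2,4,5}→12  {2,3,4,5}→12
  placing 0:c first → 30 extensions
  placing 1:d first → 30 extensions
  placing 3:e first → 30 extensions
total linear extensions = 90

90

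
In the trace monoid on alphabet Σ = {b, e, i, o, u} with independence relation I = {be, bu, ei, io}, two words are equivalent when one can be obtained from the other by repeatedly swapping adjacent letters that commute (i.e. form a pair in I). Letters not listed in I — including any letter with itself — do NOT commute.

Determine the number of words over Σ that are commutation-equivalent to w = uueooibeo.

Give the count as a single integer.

#0=u has no predecessor
#1=u depends on [0:u]
#2=e depends on [1:u]
#3=o depends on [2:e]
#4=o depends on [3:o]
#5=i depends on [1:u]
#6=b depends on [4:o, 5:i]
#7=e depends on [4:o]
#8=o depends on [6:b, 7:e]
sources: [0:u]
N(rest) = Σ N(rest − s) over sources s of rest; N(one piece) = 1:
  size 1 → [8]=1
  size 2 → [6,8]=1  [7,8]=1
  size 3 → [5,6,8]=1  [6,7,8]=2
  size 4 → [4,6,7,8]=2  [5,6,7,8]=3
  size 5 → [3,4,6,7,8]=2  [4,5,6,7,8]=5
  size 6 → [2,3,4,6,7,8]=2  [3,4,5,6,7,8]=7
  size 7 → [2,3,4,5,6,7,8]=9
  first=0(u) contributes 9

9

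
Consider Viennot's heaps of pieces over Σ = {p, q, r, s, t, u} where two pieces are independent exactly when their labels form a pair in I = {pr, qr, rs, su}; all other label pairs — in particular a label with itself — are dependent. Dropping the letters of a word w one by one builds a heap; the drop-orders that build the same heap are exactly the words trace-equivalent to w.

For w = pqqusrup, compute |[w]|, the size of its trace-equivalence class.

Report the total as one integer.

0(p) covers ∅
1(q) covers 0:p
2(q) covers 1:q
3(u) covers 2:q
4(s) covers 2:q
5(r) covers 3:u
6(u) covers 5:r
7(p) covers 4:s, 6:u
floor of heap: 0:p
completions by unplaced set U, small U first (add the entries for U minus each lowest piece of U):
  |U|=1: {7}:1
  |U|=2: {4,7}:1  {6,7}:1
  |U|=3: {4,6,7}:2  {5,6,7}:1
  |U|=4: {3,5,6,7}:1  {4,5,6,7}:3
  |U|=5: {3,4,5,6,7}:4
  |U|=6: {2,3,4,5,6,7}:4
  start at 0(p): 4

4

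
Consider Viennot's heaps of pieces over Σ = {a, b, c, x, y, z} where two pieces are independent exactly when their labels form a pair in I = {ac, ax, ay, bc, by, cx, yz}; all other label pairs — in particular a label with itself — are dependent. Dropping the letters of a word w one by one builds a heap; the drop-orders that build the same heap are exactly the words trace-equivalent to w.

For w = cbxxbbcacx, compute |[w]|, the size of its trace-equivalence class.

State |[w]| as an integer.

piece 0:c — minimal
piece 1:b — minimal
piece 2:x rests on {1:b}
piece 3:x rests on {2:x}
piece 4:b rests on {3:x}
piece 5:b rests on {4:b}
piece 6:c rests on {0:c}
piece 7:a rests on {5:b}
piece 8:c rests on {6:c}
piece 9:x rests on {5:b}
minimal pieces: {0:c, 1:b}
ways to finish when only these pieces remain (= sum over removing one remaining piece with nothing left below it):
  1 left: {7}→1  {8}→1  {9}→1
  2 left: {6,8}→1  {7,8}→2  {7,9}→2  {8,9}→2
  3 left: {0,6,8}→1  {5,7,9}→2  {6,7,8}→3  {6,8,9}→3  {7,8,9}→6
  4 left: {0,6,7,8}→4  {0,6,8,9}→4  {4,5,7,9}→2  {5,7,8,9}→8  {6,7,8,9}→12
  5 left: {0,6,7,8,9}→20  {3,4,5,7,9}→2  {4,5,7,8,9}→10  {5,6,7,8,9}→20
  6 left: {0,5,6,7,8,9}→40  {2,3,4,5,7,9}→2  {3,4,5,7,8,9}→12  {4,5,6,7,8,9}→30
  7 left: {0,4,5,6,7,8,9}→70  {1,2,3,4,5,7,9}→2  {2,3,4,5,7,8,9}→14  {3,4,5,6,7,8,9}→42
  8 left: {0,3,4,5,6,7,8,9}→112  {1,2,3,4,5,7,8,9}→16  {2,3,4,5,6,7,8,9}→56
  placing 0:c first → 72 extensions
  placing 1:b first → 168 extensions
total linear extensions = 240

240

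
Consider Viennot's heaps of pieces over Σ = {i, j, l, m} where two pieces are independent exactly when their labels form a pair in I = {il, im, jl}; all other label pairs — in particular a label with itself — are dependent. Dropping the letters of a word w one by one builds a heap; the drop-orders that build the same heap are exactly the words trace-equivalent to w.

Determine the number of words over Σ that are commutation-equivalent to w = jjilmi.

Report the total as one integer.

12

0(j) covers ∅
1(j) covers 0:j
2(i) covers 1:j
3(l) covers ∅
4(m) covers 1:j, 3:l
5(i) covers 2:i
floor of heap: 0:j, 3:l
completions by unplaced set U, small U first (add the entries for U minus each lowest piece of U):
  |U|=1: {4}:1  {5}:1
  |U|=2: {2,5}:1  {3,4}:1  {4,5}:2
  |U|=3: {2,4,5}:3  {3,4,5}:3
  |U|=4: {1,2,4,5}:3  {2,3,4,5}:6
  start at 0(j): 9
  start at 3(l): 3
sum over floor = 12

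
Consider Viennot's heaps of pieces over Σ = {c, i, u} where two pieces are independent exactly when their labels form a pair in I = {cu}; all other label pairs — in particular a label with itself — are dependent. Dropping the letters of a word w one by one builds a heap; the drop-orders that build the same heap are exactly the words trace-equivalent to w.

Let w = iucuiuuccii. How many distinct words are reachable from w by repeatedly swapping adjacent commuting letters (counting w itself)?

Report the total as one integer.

drop 0:i onto floor
drop 1:u onto {0:i}
drop 2:c onto {0:i}
drop 3:u onto {1:u}
drop 4:i onto {2:c, 3:u}
drop 5:u onto {4:i}
drop 6:u onto {5:u}
drop 7:c onto {4:i}
drop 8:c onto {7:c}
drop 9:i onto {6:u, 8:c}
drop 10:i onto {9:i}
ground layer = {0:i}
drop-orders for the pieces not yet dropped (sum over which currently-grounded one goes next):
  1 to go: {10} 1
  2 to go: {9,10} 1
  3 to go: {6,9,10} 1  {8,9,10} 1
  4 to go: {5,6,9,10} 1  {6,8,9,10} 2  {7,8,9,10} 1
  5 to go: {5,6,8,9,10} 3  {6,7,8,9,10} 3
  6 to go: {5,6,7,8,9,10} 6
  7 to go: {4,5,6,7,8,9,10} 6
  8 to go: {2,4,5,6,7,8,9,10} 6  {3,4,5,6,7,8,9,10} 6
  9 to go: {1,3,4,5,6,7,8,9,10} 6  {2,3,4,5,6,7,8,9,10} 12
  if 0:i drops first: 18 orders

18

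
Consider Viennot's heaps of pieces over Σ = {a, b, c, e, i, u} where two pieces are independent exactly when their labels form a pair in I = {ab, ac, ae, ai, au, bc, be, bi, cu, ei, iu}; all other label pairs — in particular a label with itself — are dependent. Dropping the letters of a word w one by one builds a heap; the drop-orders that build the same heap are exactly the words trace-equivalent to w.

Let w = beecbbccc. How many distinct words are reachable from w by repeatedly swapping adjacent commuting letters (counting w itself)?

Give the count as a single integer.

piece 0:b — minimal
piece 1:e — minimal
piece 2:e rests on {1:e}
piece 3:c rests on {2:e}
piece 4:b rests on {0:b}
piece 5:b rests on {4:b}
piece 6:c rests on {3:c}
piece 7:c rests on {6:c}
piece 8:c rests on {7:c}
minimal pieces: {0:b, 1:e}
ways to finish when only these pieces remain (= sum over removing one remaining piece with nothing left below it):
  1 left: {5}→1  {8}→1
  2 left: {4,5}→1  {5,8}→2  {7,8}→1
  3 left: {0,4,5}→1  {4,5,8}→3  {5,7,8}→3  {6,7,8}→1
  4 left: {0,4,5,8}→4  {3,6,7,8}→1  {4,5,7,8}→6  {5,6,7,8}→4
  5 left: {0,4,5,7,8}→10  {2,3,6,7,8}→1  {3,5,6,7,8}→5  {4,5,6,7,8}→10
  6 left: {0,4,5,6,7,8}→20  {1,2,3,6,7,8}→1  {2,3,5,6,7,8}→6  {3,4,5,6,7,8}→15
  7 left: {0,3,4,5,6,7,8}→35  {1,2,3,5,6,7,8}→7  {2,3,4,5,6,7,8}→21
  placing 0:b first → 28 extensions
  placing 1:e first → 56 extensions
total linear extensions = 84

84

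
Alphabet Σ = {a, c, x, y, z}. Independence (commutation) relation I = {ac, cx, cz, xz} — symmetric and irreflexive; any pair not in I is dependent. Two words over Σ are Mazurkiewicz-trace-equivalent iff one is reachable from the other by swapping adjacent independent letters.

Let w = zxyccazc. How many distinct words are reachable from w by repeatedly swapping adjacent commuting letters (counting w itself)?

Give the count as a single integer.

piece 0:z — minimal
piece 1:x — minimal
piece 2:y rests on {0:z, 1:x}
piece 3:c rests on {2:y}
piece 4:c rests on {3:c}
piece 5:a rests on {2:y}
piece 6:z rests on {5:a}
piece 7:c rests on {4:c}
minimal pieces: {0:z, 1:x}
ways to finish when only these pieces remain (= sum over removing one remaining piece with nothing left below it):
  1 left: {6}→1  {7}→1
  2 left: {4,7}→1  {5,6}→1  {6,7}→2
  3 left: {3,4,7}→1  {4,6,7}→3  {5,6,7}→3
  4 left: {3,4,6,7}→4  {4,5,6,7}→6
  5 left: {3,4,5,6,7}→10
  6 left: {2,3,4,5,6,7}→10
  placing 0:z first → 10 extensions
  placing 1:x first → 10 extensions
total linear extensions = 20

20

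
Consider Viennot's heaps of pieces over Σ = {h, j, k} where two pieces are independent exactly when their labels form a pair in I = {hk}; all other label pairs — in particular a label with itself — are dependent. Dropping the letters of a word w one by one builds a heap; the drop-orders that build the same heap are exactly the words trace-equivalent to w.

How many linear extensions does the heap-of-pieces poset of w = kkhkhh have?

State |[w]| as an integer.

drop 0:k onto floor
drop 1:k onto {0:k}
drop 2:h onto floor
drop 3:k onto {1:k}
drop 4:h onto {2:h}
drop 5:h onto {4:h}
ground layer = {0:k, 2:h}
drop-orders for the pieces not yet dropped (sum over which currently-grounded one goes next):
  1 to go: {3} 1  {5} 1
  2 to go: {1,3} 1  {3,5} 2  {4,5} 1
  3 to go: {0,1,3} 1  {1,3,5} 3  {2,4,5} 1  {3,4,5} 3
  4 to go: {0,1,3,5} 4  {1,3,4,5} 6  {2,3,4,5} 4
  if 0:k drops first: 10 orders
  if 2:h drops first: 10 orders
heap linearizations: 20

20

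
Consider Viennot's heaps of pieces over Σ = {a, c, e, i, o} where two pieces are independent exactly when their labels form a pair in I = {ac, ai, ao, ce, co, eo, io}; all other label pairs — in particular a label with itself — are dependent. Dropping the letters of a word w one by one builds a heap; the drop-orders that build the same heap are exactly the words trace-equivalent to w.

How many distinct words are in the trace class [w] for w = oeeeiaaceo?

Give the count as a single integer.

405

piece 0:o — minimal
piece 1:e — minimal
piece 2:e rests on {1:e}
piece 3:e rests on {2:e}
piece 4:i rests on {3:e}
piece 5:a rests on {3:e}
piece 6:a rests on {5:a}
piece 7:c rests on {4:i}
piece 8:e rests on {4:i, 6:a}
piece 9:o rests on {0:o}
minimal pieces: {0:o, 1:e}
ways to finish when only these pieces remain (= sum over removing one remaining piece with nothing left below it):
  1 left: {7}→1  {8}→1  {9}→1
  2 left: {0,9}→1  {6,8}→1  {7,8}→2  {7,9}→2  {8,9}→2
  3 left: {0,7,9}→3  {0,8,9}→3  {4,7,8}→2  {5,6,8}→1  {6,7,8}→3  {6,8,9}→3  {7,8,9}→6
  4 left: {0,6,8,9}→6  {0,7,8,9}→12  {4,6,7,8}→5  {4,7,8,9}→8  {5,6,7,8}→4  {5,6,8,9}→4  {6,7,8,9}→12
  5 left: {0,4,7,8,9}→20  {0,5,6,8,9}→10  {0,6,7,8,9}→30  {4,5,6,7,8}→9  {4,6,7,8,9}→25  {5,6,7,8,9}→20
  6 left: {0,4,6,7,8,9}→75  {0,5,6,7,8,9}→60  {3,4,5,6,7,8}→9  {4,5,6,7,8,9}→54
  7 left: {0,4,5,6,7,8,9}→189  {2,3,4,5,6,7,8}→9  {3,4,5,6,7,8,9}→63
  8 left: {0,3,4,5,6,7,8,9}→252  {1,2,3,4,5,6,7,8}→9  {2,3,4,5,6,7,8,9}→72
  placing 0:o first → 81 extensions
  placing 1:e first → 324 extensions
total linear extensions = 405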